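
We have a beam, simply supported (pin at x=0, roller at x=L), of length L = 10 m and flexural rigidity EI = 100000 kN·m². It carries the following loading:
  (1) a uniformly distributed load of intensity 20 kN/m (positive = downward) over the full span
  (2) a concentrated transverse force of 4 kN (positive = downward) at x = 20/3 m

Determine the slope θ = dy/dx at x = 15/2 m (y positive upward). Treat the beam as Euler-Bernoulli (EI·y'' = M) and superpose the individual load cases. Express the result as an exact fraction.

Load 1 — uniform load w=20 kN/m over full span:
  θ_1 = -w(L³-6Lx²+4x³)/(24EI) = -20·(10³-6·10·(15/2)²+4·(15/2)³)/(24·100000) = 11/1920 rad
Load 2 — point force P=4 kN at a=20/3 m (b=L-a=10/3):
  θ_2 = -Pa(2L²-6Lx+3x²+a²)/(6LEI)  [x>a] = -4·(20/3)·(2·10²-6·10·(15/2)+3·(15/2)²+(20/3)²)/(6·10·100000) = 53/324000 rad
Superposition: θ = Σ θ_i = 7637/1296000 rad ≈ 0.005893 rad

θ(15/2) = 7637/1296000 rad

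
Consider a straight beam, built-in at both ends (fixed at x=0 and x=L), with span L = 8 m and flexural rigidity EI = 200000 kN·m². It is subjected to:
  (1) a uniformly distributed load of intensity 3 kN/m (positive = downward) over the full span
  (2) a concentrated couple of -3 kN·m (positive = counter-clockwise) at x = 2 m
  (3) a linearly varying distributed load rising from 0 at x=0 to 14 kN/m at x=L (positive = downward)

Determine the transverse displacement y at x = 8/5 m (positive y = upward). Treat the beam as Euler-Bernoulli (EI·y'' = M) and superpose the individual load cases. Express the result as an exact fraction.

y(8/5) = -961609/4687500000 m

Load 1 — uniform load w=3 kN/m over full span:
  y_1 = -wx²(L-x)²/(24EI) = -3·(8/5)²·(8-(8/5))²/(24·200000) = -128/1953125 m
Load 2 — applied couple M₀=-3 kN·m at a=2 m (b=L-a=6):
  y_2 = (R_Ax³/6 - M_Ax²/2)/EI  [x≤a] with R_A=-27/64, M_A=9/16 = ((-27/64)·(8/5)³/6 - (9/16)·(8/5)²/2)/200000 = -63/12500000 m
Load 3 — triangular load w₀=14 kN/m (0→w₀ over full span):
  y_3 = -w₀x²(L-x)²(x+2L)/(120LEI) = -14·(8/5)²·(8-(8/5))²·((8/5)+2·8)/(120·8·200000) = -19712/146484375 m
Superposition: y = Σ y_i = -961609/4687500000 m ≈ -0.000205 m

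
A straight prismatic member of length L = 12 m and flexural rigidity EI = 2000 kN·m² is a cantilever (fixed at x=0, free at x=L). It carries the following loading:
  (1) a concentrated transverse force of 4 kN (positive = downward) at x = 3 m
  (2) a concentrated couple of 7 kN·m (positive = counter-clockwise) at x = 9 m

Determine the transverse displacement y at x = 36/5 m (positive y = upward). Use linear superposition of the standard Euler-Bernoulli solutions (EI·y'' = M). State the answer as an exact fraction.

y(36/5) = 873/25000 m

Load 1 — point force P=4 kN at a=3 m (b=L-a=9):
  y_1 = -Pa²(3x-a)/(6EI)  [x>a] = -4·3²·(3·(36/5)-3)/(6·2000) = -279/5000 m
Load 2 — applied couple M₀=7 kN·m at a=9 m (b=L-a=3):
  y_2 = M₀x²/(2EI)  [x≤a] = 7·(36/5)²/(2·2000) = 567/6250 m
Superposition: y = Σ y_i = 873/25000 m ≈ 0.034920 m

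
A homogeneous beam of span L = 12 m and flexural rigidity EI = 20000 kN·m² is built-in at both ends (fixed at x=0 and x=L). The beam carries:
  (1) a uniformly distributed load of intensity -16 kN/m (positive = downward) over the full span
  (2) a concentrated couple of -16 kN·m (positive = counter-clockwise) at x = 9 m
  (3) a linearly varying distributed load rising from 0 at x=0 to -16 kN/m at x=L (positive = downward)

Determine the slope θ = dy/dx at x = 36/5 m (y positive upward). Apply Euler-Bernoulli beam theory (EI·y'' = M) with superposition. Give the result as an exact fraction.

θ(36/5) = -12321/1562500 rad

Load 1 — uniform load w=-16 kN/m over full span:
  θ_1 = -wx(L-x)(L-2x)/(12EI) = -(-16)·(36/5)·(12-(36/5))·(12-2·(36/5))/(12·20000) = -432/78125 rad
Load 2 — applied couple M₀=-16 kN·m at a=9 m (b=L-a=3):
  θ_2 = (R_Ax²/2 - M_Ax)/EI  [x≤a] with R_A=-3/2, M_A=-5 = ((-3/2)·(36/5)²/2 - (-5)·(36/5))/20000 = -9/62500 rad
Load 3 — triangular load w₀=-16 kN/m (0→w₀ over full span):
  θ_3 = -w₀(2x(L-x)(L-2x)(x+2L)+x²(L-x)²)/(120LEI) = -(-16)·(2·(36/5)·(12-(36/5))·(12-2·(36/5))·((36/5)+2·12)+(36/5)²·(12-(36/5))²)/(120·12·20000) = -864/390625 rad
Superposition: θ = Σ θ_i = -12321/1562500 rad ≈ -0.007885 rad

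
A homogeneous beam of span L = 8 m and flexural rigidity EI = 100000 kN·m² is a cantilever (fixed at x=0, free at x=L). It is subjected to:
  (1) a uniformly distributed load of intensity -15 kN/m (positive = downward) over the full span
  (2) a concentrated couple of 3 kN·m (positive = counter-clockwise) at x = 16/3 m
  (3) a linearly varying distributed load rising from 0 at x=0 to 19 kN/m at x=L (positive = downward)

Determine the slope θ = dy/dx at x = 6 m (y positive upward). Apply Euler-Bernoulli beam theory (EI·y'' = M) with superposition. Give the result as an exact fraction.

θ(6) = 67/80000 rad

Load 1 — uniform load w=-15 kN/m over full span:
  θ_1 = -wx(x²-3Lx+3L²)/(6EI) = -(-15)·6·(6²-3·8·6+3·8²)/(6·100000) = 63/5000 rad
Load 2 — applied couple M₀=3 kN·m at a=16/3 m (b=L-a=8/3):
  θ_2 = M₀a/EI  [x>a] = 3·(16/3)/100000 = 1/6250 rad
Load 3 — triangular load w₀=19 kN/m (0→w₀ over full span):
  θ_3 = (w₀Lx²/4-w₀L²x/3-w₀x⁴/(24L))/EI = (19·8·6²/4-19·8²·6/3-19·6⁴/(24·8))/100000 = -4769/400000 rad
Superposition: θ = Σ θ_i = 67/80000 rad ≈ 0.000838 rad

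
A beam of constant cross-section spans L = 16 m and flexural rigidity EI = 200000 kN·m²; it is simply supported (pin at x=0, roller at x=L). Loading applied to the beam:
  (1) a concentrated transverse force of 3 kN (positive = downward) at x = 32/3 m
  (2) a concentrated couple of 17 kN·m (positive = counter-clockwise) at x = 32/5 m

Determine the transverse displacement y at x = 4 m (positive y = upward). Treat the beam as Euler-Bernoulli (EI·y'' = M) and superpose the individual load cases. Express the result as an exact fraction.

y(4) = -38879/67500000 m

Load 1 — point force P=3 kN at a=32/3 m (b=L-a=16/3):
  y_1 = -Pbx(L²-b²-x²)/(6LEI)  [x≤a] = -3·(16/3)·4·(16²-(16/3)²-4²)/(6·16·200000) = -119/168750 m
Load 2 — applied couple M₀=17 kN·m at a=32/5 m (b=L-a=48/5):
  y_2 = (M₀x³/(6L)+C₁x)/EI  [x≤a] with C₁=M₀(3b²-L²)/(6L)=272/75 = (17·4³/(6·16)+(272/75)·4)/200000 = 323/2500000 m
Superposition: y = Σ y_i = -38879/67500000 m ≈ -0.000576 m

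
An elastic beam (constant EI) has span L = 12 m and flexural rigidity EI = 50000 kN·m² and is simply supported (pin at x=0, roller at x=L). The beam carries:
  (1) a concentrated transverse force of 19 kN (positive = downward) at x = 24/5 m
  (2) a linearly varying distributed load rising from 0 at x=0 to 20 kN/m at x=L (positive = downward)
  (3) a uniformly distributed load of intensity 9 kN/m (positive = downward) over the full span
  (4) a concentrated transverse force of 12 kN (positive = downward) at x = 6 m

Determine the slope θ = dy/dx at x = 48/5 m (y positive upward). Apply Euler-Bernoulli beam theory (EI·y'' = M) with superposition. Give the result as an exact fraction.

Load 1 — point force P=19 kN at a=24/5 m (b=L-a=36/5):
  θ_1 = -Pa(2L²-6Lx+3x²+a²)/(6LEI)  [x>a] = -19·(24/5)·(2·12²-6·12·(48/5)+3·(48/5)²+(24/5)²)/(6·12·50000) = 1026/390625 rad
Load 2 — triangular load w₀=20 kN/m (0→w₀ over full span):
  θ_2 = -w₀(7L⁴-30L²x²+15x⁴)/(360LEI) = -20·(7·12⁴-30·12²·(48/5)²+15·(48/5)⁴)/(360·12·50000) = 4542/390625 rad
Load 3 — uniform load w=9 kN/m over full span:
  θ_3 = -w(L³-6Lx²+4x³)/(24EI) = -9·(12³-6·12·(48/5)²+4·(48/5)³)/(24·50000) = 8019/781250 rad
Load 4 — point force P=12 kN at a=6 m (b=L-a=6):
  θ_4 = -Pa(2L²-6Lx+3x²+a²)/(6LEI)  [x>a] = -12·6·(2·12²-6·12·(48/5)+3·(48/5)²+6²)/(6·12·50000) = 567/312500 rad
Superposition: θ = Σ θ_i = 8229/312500 rad ≈ 0.026333 rad

θ(48/5) = 8229/312500 rad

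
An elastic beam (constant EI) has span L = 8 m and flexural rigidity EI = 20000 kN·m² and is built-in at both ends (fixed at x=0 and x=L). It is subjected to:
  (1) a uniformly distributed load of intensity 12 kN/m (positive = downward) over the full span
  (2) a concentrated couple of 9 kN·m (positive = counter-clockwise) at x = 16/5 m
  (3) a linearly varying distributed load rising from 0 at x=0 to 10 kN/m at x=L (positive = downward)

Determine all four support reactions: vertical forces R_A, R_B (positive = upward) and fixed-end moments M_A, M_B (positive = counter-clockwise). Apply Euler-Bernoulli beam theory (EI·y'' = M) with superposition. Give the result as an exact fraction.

Load 1 — uniform load w=12 kN/m over full span:
  R_A = wL/2 = 12·8/2 = 48 kN
  M_A = wL²/12 = 12·8²/12 = 64 kN·m
  R_B = wL/2 = 12·8/2 = 48 kN
  M_B = -wL²/12 = -12·8²/12 = -64 kN·m
Load 2 — applied couple M₀=9 kN·m at a=16/5 m (b=L-a=24/5):
  R_A = 6M₀ab/L³ = 6·9·(16/5)·(24/5)/8³ = 81/50 kN
  M_A = M₀b(2a-b)/L² = 9·(24/5)·(2·(16/5)-(24/5))/8² = 27/25 kN·m
  R_B = -6M₀ab/L³ = -6·9·(16/5)·(24/5)/8³ = -81/50 kN
  M_B = M₀a(2b-a)/L² = 9·(16/5)·(2·(24/5)-(16/5))/8² = 72/25 kN·m
Load 3 — triangular load w₀=10 kN/m (0→w₀ over full span):
  R_A = 3w₀L/20 = 3·10·8/20 = 12 kN
  M_A = w₀L²/30 = 10·8²/30 = 64/3 kN·m
  R_B = 7w₀L/20 = 7·10·8/20 = 28 kN
  M_B = -w₀L²/20 = -10·8²/20 = -32 kN·m
Superposition: R_A = 3081/50 kN, M_A = 6481/75 kN·m, R_B = 3719/50 kN, M_B = -2328/25 kN·m

R_A = 3081/50 kN, M_A = 6481/75 kN·m, R_B = 3719/50 kN, M_B = -2328/25 kN·m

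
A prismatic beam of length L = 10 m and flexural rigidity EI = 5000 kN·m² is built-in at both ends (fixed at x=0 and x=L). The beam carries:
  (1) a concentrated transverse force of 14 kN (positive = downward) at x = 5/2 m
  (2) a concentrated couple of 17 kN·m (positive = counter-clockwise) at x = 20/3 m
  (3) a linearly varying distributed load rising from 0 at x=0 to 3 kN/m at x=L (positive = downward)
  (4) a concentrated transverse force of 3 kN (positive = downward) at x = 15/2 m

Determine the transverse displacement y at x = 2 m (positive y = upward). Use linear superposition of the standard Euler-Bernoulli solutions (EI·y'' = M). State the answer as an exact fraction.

Load 1 — point force P=14 kN at a=5/2 m (b=L-a=15/2):
  y_1 = -Pb²x²(3aL-(3a+b)x)/(6L³EI)  [x≤a] = -14·(15/2)²·2²·(3·(5/2)·10-(3·(5/2)+(15/2))·2)/(6·10³·5000) = -189/40000 m
Load 2 — applied couple M₀=17 kN·m at a=20/3 m (b=L-a=10/3):
  y_2 = (R_Ax³/6 - M_Ax²/2)/EI  [x≤a] with R_A=34/15, M_A=17/3 = ((34/15)·2³/6 - (17/3)·2²/2)/5000 = -187/112500 m
Load 3 — triangular load w₀=3 kN/m (0→w₀ over full span):
  y_3 = -w₀x²(L-x)²(x+2L)/(120LEI) = -3·2²·(10-2)²·(2+2·10)/(120·10·5000) = -44/15625 m
Load 4 — point force P=3 kN at a=15/2 m (b=L-a=5/2):
  y_4 = -Pb²x²(3aL-(3a+b)x)/(6L³EI)  [x≤a] = -3·(5/2)²·2²·(3·(15/2)·10-(3·(15/2)+(5/2))·2)/(6·10³·5000) = -7/16000 m
Superposition: y = Σ y_i = -173533/18000000 m ≈ -0.009641 m

y(2) = -173533/18000000 m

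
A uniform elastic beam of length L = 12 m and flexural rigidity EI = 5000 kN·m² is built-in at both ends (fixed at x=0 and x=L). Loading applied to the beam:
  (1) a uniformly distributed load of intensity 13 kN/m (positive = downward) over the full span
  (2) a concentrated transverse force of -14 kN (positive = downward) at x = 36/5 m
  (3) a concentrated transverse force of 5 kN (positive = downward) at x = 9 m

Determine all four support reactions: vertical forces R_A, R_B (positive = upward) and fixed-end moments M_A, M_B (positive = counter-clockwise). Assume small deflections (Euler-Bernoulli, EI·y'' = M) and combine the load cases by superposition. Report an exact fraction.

Load 1 — uniform load w=13 kN/m over full span:
  R_A = wL/2 = 13·12/2 = 78 kN
  M_A = wL²/12 = 13·12²/12 = 156 kN·m
  R_B = wL/2 = 13·12/2 = 78 kN
  M_B = -wL²/12 = -13·12²/12 = -156 kN·m
Load 2 — point force P=-14 kN at a=36/5 m (b=L-a=24/5):
  R_A = Pb²(3a+b)/L³ = (-14)·(24/5)²·(3·(36/5)+(24/5))/12³ = -616/125 kN
  M_A = Pab²/L² = (-14)·(36/5)·(24/5)²/12² = -2016/125 kN·m
  R_B = Pa²(a+3b)/L³ = (-14)·(36/5)²·((36/5)+3·(24/5))/12³ = -1134/125 kN
  M_B = -Pa²b/L² = -(-14)·(36/5)²·(24/5)/12² = 3024/125 kN·m
Load 3 — point force P=5 kN at a=9 m (b=L-a=3):
  R_A = Pb²(3a+b)/L³ = 5·3²·(3·9+3)/12³ = 25/32 kN
  M_A = Pab²/L² = 5·9·3²/12² = 45/16 kN·m
  R_B = Pa²(a+3b)/L³ = 5·9²·(9+3·3)/12³ = 135/32 kN
  M_B = -Pa²b/L² = -5·9²·3/12² = -135/16 kN·m
Superposition: R_A = 295413/4000 kN, M_A = 285369/2000 kN·m, R_B = 292587/4000 kN, M_B = -280491/2000 kN·m

R_A = 295413/4000 kN, M_A = 285369/2000 kN·m, R_B = 292587/4000 kN, M_B = -280491/2000 kN·m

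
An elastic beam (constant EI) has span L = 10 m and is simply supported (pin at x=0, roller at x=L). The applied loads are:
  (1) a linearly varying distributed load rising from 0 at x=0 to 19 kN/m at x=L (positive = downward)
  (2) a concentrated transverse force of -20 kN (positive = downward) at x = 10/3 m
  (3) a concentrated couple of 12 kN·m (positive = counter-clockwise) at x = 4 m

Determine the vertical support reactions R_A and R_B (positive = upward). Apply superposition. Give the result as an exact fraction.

R_A = 293/15 kN, R_B = 832/15 kN

Load 1 — triangular load w₀=19 kN/m (0→w₀ over full span):
  R_A = w₀L/6 = 19·10/6 = 95/3 kN
  R_B = w₀L/3 = 19·10/3 = 190/3 kN
Load 2 — point force P=-20 kN at a=10/3 m (b=L-a=20/3):
  R_A = Pb/L = (-20)·(20/3)/10 = -40/3 kN
  R_B = Pa/L = (-20)·(10/3)/10 = -20/3 kN
Load 3 — applied couple M₀=12 kN·m at a=4 m (b=L-a=6):
  R_A = M₀/L = 12/10 = 6/5 kN
  R_B = -M₀/L = -12/10 = -6/5 kN
Superposition: R_A = 293/15 kN, R_B = 832/15 kN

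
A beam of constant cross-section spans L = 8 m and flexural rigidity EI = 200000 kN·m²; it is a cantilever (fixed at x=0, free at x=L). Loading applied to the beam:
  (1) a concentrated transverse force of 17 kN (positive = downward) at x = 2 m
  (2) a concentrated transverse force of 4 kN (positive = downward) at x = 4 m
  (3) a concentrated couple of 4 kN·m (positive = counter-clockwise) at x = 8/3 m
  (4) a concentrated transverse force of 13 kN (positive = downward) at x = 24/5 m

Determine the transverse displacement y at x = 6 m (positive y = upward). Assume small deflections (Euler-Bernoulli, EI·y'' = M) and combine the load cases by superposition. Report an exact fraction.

y(6) = -33041/7031250 m

Load 1 — point force P=17 kN at a=2 m (b=L-a=6):
  y_1 = -Pa²(3x-a)/(6EI)  [x>a] = -17·2²·(3·6-2)/(6·200000) = -17/18750 m
Load 2 — point force P=4 kN at a=4 m (b=L-a=4):
  y_2 = -Pa²(3x-a)/(6EI)  [x>a] = -4·4²·(3·6-4)/(6·200000) = -7/9375 m
Load 3 — applied couple M₀=4 kN·m at a=8/3 m (b=L-a=16/3):
  y_3 = M₀a(2x-a)/(2EI)  [x>a] = 4·(8/3)·(2·6-(8/3))/(2·200000) = 7/28125 m
Load 4 — point force P=13 kN at a=24/5 m (b=L-a=16/5):
  y_4 = -Pa²(3x-a)/(6EI)  [x>a] = -13·(24/5)²·(3·6-(24/5))/(6·200000) = -1287/390625 m
Superposition: y = Σ y_i = -33041/7031250 m ≈ -0.004699 m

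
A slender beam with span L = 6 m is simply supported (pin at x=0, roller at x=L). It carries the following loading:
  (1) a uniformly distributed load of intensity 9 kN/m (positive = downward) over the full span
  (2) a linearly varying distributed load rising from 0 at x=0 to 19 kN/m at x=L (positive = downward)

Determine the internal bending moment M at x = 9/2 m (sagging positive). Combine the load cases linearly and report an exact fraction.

M(9/2) = 2169/32 kN·m

Load 1 — uniform load w=9 kN/m over full span:
  M_1 = wx(L-x)/2 = 9·(9/2)·(6-(9/2))/2 = 243/8 kN·m
Load 2 — triangular load w₀=19 kN/m (0→w₀ over full span):
  M_2 = w₀Lx/6 - w₀x³/(6L) = 19·6·(9/2)/6 - 19·(9/2)³/(6·6) = 1197/32 kN·m
Superposition: M = Σ M_i = 2169/32 kN·m ≈ 67.781250 kN·m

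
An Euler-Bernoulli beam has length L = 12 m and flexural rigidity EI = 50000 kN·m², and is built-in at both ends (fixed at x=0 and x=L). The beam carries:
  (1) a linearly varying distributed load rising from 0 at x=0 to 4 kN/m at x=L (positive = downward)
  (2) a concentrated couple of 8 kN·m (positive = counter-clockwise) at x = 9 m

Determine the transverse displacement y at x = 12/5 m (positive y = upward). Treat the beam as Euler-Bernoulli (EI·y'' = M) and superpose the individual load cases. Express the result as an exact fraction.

Load 1 — triangular load w₀=4 kN/m (0→w₀ over full span):
  y_1 = -w₀x²(L-x)²(x+2L)/(120LEI) = -4·(12/5)²·(12-(12/5))²·((12/5)+2·12)/(120·12·50000) = -38016/48828125 m
Load 2 — applied couple M₀=8 kN·m at a=9 m (b=L-a=3):
  y_2 = (R_Ax³/6 - M_Ax²/2)/EI  [x≤a] with R_A=3/4, M_A=5/2 = ((3/4)·(12/5)³/6 - (5/2)·(12/5)²/2)/50000 = -171/1562500 m
Superposition: y = Σ y_i = -173439/195312500 m ≈ -0.000888 m

y(12/5) = -173439/195312500 m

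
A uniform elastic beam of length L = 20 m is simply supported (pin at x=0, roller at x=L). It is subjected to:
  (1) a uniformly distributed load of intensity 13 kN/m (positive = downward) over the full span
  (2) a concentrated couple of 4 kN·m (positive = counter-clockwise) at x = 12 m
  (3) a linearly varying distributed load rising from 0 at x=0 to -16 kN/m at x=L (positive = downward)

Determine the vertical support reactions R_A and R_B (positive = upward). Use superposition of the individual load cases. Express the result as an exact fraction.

Load 1 — uniform load w=13 kN/m over full span:
  R_A = wL/2 = 13·20/2 = 130 kN
  R_B = wL/2 = 13·20/2 = 130 kN
Load 2 — applied couple M₀=4 kN·m at a=12 m (b=L-a=8):
  R_A = M₀/L = 4/20 = 1/5 kN
  R_B = -M₀/L = -4/20 = -1/5 kN
Load 3 — triangular load w₀=-16 kN/m (0→w₀ over full span):
  R_A = w₀L/6 = (-16)·20/6 = -160/3 kN
  R_B = w₀L/3 = (-16)·20/3 = -320/3 kN
Superposition: R_A = 1153/15 kN, R_B = 347/15 kN

R_A = 1153/15 kN, R_B = 347/15 kN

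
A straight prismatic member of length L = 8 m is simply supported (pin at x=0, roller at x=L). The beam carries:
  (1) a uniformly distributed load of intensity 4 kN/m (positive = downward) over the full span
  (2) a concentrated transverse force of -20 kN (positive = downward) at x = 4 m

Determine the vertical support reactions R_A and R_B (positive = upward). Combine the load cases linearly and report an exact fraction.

R_A = 6 kN, R_B = 6 kN

Load 1 — uniform load w=4 kN/m over full span:
  R_A = wL/2 = 4·8/2 = 16 kN
  R_B = wL/2 = 4·8/2 = 16 kN
Load 2 — point force P=-20 kN at a=4 m (b=L-a=4):
  R_A = Pb/L = (-20)·4/8 = -10 kN
  R_B = Pa/L = (-20)·4/8 = -10 kN
Superposition: R_A = 6 kN, R_B = 6 kN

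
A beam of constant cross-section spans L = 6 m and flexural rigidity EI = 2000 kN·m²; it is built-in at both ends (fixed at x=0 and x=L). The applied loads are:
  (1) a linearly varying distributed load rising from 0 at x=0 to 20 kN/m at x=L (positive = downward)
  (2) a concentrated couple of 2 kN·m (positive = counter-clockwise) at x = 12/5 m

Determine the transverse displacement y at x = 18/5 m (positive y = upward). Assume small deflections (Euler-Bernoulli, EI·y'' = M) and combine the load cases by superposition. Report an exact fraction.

y(18/5) = -6174/390625 m

Load 1 — triangular load w₀=20 kN/m (0→w₀ over full span):
  y_1 = -w₀x²(L-x)²(x+2L)/(120LEI) = -20·(18/5)²·(6-(18/5))²·((18/5)+2·6)/(120·6·2000) = -6318/390625 m
Load 2 — applied couple M₀=2 kN·m at a=12/5 m (b=L-a=18/5):
  y_2 = (R_Ax³/6 - M_Ax²/2 - M₀(x-a)²/2)/EI  [x>a] with R_A=12/25, M_A=6/25 = ((12/25)·(18/5)³/6 - (6/25)·(18/5)²/2 - 2·((18/5)-(12/5))²/2)/2000 = 144/390625 m
Superposition: y = Σ y_i = -6174/390625 m ≈ -0.015805 m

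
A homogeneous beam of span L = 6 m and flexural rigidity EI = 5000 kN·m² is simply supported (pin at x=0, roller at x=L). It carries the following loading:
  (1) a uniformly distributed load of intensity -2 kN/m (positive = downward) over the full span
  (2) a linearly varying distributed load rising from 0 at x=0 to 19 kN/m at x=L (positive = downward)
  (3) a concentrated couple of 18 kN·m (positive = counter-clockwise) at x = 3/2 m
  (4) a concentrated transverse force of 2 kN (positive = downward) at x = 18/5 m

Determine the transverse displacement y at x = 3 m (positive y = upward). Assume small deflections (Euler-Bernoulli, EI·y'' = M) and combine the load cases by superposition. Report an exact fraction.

Load 1 — uniform load w=-2 kN/m over full span:
  y_1 = -wx(L³-2Lx²+x³)/(24EI) = -(-2)·3·(6³-2·6·3²+3³)/(24·5000) = 27/4000 m
Load 2 — triangular load w₀=19 kN/m (0→w₀ over full span):
  y_2 = -w₀x(7L⁴-10L²x²+3x⁴)/(360LEI) = -19·3·(7·6⁴-10·6²·3²+3·3⁴)/(360·6·5000) = -513/16000 m
Load 3 — applied couple M₀=18 kN·m at a=3/2 m (b=L-a=9/2):
  y_3 = (M₀x³/(6L)-M₀(x-a)²/2+C₁x)/EI  [x>a] with C₁=M₀(3b²-L²)/(6L)=99/8 = (18·3³/(6·6)-18·(3-(3/2))²/2+(99/8)·3)/5000 = 243/40000 m
Load 4 — point force P=2 kN at a=18/5 m (b=L-a=12/5):
  y_4 = -Pbx(L²-b²-x²)/(6LEI)  [x≤a] = -2·(12/5)·3·(6²-(12/5)²-3²)/(6·6·5000) = -531/312500 m
Superposition: y = Σ y_i = -209367/10000000 m ≈ -0.020937 m

y(3) = -209367/10000000 m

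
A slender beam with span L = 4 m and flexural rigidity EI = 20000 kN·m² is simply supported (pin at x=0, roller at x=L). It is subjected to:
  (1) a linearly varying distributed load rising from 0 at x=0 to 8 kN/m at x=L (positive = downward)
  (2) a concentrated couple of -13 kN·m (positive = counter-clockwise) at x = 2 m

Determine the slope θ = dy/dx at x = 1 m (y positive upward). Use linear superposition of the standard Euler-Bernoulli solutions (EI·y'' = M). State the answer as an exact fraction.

Load 1 — triangular load w₀=8 kN/m (0→w₀ over full span):
  θ_1 = -w₀(7L⁴-30L²x²+15x⁴)/(360LEI) = -8·(7·4⁴-30·4²·1²+15·1⁴)/(360·4·20000) = -1327/3600000 rad
Load 2 — applied couple M₀=-13 kN·m at a=2 m (b=L-a=2):
  θ_2 = (M₀x²/(2L)+C₁)/EI  [x≤a] with C₁=M₀(3b²-L²)/(6L)=13/6 = ((-13)·1²/(2·4)+(13/6))/20000 = 13/480000 rad
Superposition: θ = Σ θ_i = -2459/7200000 rad ≈ -0.000342 rad

θ(1) = -2459/7200000 rad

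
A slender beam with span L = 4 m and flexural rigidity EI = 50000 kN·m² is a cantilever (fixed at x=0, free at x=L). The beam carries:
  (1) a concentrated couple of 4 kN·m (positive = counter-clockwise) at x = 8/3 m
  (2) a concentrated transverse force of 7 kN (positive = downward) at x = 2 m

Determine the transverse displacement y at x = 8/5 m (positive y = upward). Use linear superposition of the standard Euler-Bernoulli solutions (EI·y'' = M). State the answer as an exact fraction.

y(8/5) = -188/1171875 m

Load 1 — applied couple M₀=4 kN·m at a=8/3 m (b=L-a=4/3):
  y_1 = M₀x²/(2EI)  [x≤a] = 4·(8/5)²/(2·50000) = 8/78125 m
Load 2 — point force P=7 kN at a=2 m (b=L-a=2):
  y_2 = -Px²(3a-x)/(6EI)  [x≤a] = -7·(8/5)²·(3·2-(8/5))/(6·50000) = -308/1171875 m
Superposition: y = Σ y_i = -188/1171875 m ≈ -0.000160 m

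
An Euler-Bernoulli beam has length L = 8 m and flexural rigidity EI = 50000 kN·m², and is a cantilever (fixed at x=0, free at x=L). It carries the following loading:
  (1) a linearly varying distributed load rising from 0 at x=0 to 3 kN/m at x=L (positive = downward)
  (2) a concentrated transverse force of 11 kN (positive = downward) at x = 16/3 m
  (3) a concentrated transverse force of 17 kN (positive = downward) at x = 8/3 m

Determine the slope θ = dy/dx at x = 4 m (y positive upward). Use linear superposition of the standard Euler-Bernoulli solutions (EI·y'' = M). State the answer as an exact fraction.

θ(4) = -167/22500 rad

Load 1 — triangular load w₀=3 kN/m (0→w₀ over full span):
  θ_1 = (w₀Lx²/4-w₀L²x/3-w₀x⁴/(24L))/EI = (3·8·4²/4-3·8²·4/3-3·4⁴/(24·8))/50000 = -41/12500 rad
Load 2 — point force P=11 kN at a=16/3 m (b=L-a=8/3):
  θ_2 = -Px(2a-x)/(2EI)  [x≤a] = -11·4·(2·(16/3)-4)/(2·50000) = -11/3750 rad
Load 3 — point force P=17 kN at a=8/3 m (b=L-a=16/3):
  θ_3 = -Pa²/(2EI)  [x>a] = -17·(8/3)²/(2·50000) = -34/28125 rad
Superposition: θ = Σ θ_i = -167/22500 rad ≈ -0.007422 rad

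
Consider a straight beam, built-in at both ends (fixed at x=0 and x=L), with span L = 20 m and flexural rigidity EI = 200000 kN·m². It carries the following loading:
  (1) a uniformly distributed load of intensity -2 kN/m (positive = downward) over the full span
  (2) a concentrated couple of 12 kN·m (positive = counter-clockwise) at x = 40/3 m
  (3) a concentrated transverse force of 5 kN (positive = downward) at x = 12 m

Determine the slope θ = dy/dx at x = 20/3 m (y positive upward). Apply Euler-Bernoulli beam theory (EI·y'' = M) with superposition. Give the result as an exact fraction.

Load 1 — uniform load w=-2 kN/m over full span:
  θ_1 = -wx(L-x)(L-2x)/(12EI) = -(-2)·(20/3)·(20-(20/3))·(20-2·(20/3))/(12·200000) = 1/2025 rad
Load 2 — applied couple M₀=12 kN·m at a=40/3 m (b=L-a=20/3):
  θ_2 = (R_Ax²/2 - M_Ax)/EI  [x≤a] with R_A=4/5, M_A=4 = ((4/5)·(20/3)²/2 - 4·(20/3))/200000 = -1/22500 rad
Load 3 — point force P=5 kN at a=12 m (b=L-a=8):
  θ_3 = -Pb²x(2aL-(3a+b)x)/(2L³EI)  [x≤a] = -5·8²·(20/3)·(2·12·20-(3·12+8)·(20/3))/(2·20³·200000) = -7/56250 rad
Superposition: θ = Σ θ_i = 329/1012500 rad ≈ 0.000325 rad

θ(20/3) = 329/1012500 rad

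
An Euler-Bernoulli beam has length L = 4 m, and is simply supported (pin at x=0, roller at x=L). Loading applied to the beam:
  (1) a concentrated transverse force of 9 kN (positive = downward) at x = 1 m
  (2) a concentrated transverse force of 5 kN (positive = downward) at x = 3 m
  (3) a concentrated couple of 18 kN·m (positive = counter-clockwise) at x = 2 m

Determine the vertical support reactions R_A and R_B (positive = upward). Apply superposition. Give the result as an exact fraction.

Load 1 — point force P=9 kN at a=1 m (b=L-a=3):
  R_A = Pb/L = 9·3/4 = 27/4 kN
  R_B = Pa/L = 9·1/4 = 9/4 kN
Load 2 — point force P=5 kN at a=3 m (b=L-a=1):
  R_A = Pb/L = 5·1/4 = 5/4 kN
  R_B = Pa/L = 5·3/4 = 15/4 kN
Load 3 — applied couple M₀=18 kN·m at a=2 m (b=L-a=2):
  R_A = M₀/L = 18/4 = 9/2 kN
  R_B = -M₀/L = -18/4 = -9/2 kN
Superposition: R_A = 25/2 kN, R_B = 3/2 kN

R_A = 25/2 kN, R_B = 3/2 kN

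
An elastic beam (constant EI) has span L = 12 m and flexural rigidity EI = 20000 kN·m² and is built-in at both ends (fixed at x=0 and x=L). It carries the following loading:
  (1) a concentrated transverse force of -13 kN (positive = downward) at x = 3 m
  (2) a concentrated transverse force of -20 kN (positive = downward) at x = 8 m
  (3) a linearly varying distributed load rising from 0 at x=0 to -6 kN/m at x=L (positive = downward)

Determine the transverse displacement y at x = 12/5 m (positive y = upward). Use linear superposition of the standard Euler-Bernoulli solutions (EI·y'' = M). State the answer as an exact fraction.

Load 1 — point force P=-13 kN at a=3 m (b=L-a=9):
  y_1 = -Pb²x²(3aL-(3a+b)x)/(6L³EI)  [x≤a] = -(-13)·9²·(12/5)²·(3·3·12-(3·3+9)·(12/5))/(6·12³·20000) = 9477/5000000 m
Load 2 — point force P=-20 kN at a=8 m (b=L-a=4):
  y_2 = -Pb²x²(3aL-(3a+b)x)/(6L³EI)  [x≤a] = -(-20)·4²·(12/5)²·(3·8·12-(3·8+4)·(12/5))/(6·12³·20000) = 92/46875 m
Load 3 — triangular load w₀=-6 kN/m (0→w₀ over full span):
  y_3 = -w₀x²(L-x)²(x+2L)/(120LEI) = -(-6)·(12/5)²·(12-(12/5))²·((12/5)+2·12)/(120·12·20000) = 28512/9765625 m
Superposition: y = Σ y_i = 12708179/1875000000 m ≈ 0.006778 m

y(12/5) = 12708179/1875000000 m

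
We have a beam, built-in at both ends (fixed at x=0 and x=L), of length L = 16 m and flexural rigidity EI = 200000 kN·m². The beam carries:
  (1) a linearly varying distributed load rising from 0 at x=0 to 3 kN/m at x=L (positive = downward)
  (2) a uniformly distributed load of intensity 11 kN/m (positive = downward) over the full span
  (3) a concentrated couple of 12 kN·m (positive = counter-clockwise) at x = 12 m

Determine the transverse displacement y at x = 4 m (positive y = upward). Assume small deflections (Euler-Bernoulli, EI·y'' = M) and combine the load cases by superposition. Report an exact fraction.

Load 1 — triangular load w₀=3 kN/m (0→w₀ over full span):
  y_1 = -w₀x²(L-x)²(x+2L)/(120LEI) = -3·4²·(16-4)²·(4+2·16)/(120·16·200000) = -81/125000 m
Load 2 — uniform load w=11 kN/m over full span:
  y_2 = -wx²(L-x)²/(24EI) = -11·4²·(16-4)²/(24·200000) = -33/6250 m
Load 3 — applied couple M₀=12 kN·m at a=12 m (b=L-a=4):
  y_3 = (R_Ax³/6 - M_Ax²/2)/EI  [x≤a] with R_A=27/32, M_A=15/4 = ((27/32)·4³/6 - (15/4)·4²/2)/200000 = -21/200000 m
Superposition: y = Σ y_i = -6033/1000000 m ≈ -0.006033 m

y(4) = -6033/1000000 m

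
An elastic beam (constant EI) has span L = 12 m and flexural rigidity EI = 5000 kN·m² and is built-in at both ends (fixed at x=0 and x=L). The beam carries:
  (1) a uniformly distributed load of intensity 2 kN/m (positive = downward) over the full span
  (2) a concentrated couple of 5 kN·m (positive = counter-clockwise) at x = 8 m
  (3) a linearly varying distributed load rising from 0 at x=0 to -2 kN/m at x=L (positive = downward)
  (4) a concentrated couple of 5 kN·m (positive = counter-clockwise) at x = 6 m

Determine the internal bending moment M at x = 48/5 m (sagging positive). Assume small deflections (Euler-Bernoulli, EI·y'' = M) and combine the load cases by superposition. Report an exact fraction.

Load 1 — uniform load w=2 kN/m over full span:
  M_1 = wLx/2 - wL²/12 - wx²/2 = 2·12·(48/5)/2 - 2·12²/12 - 2·(48/5)²/2 = -24/25 kN·m
Load 2 — applied couple M₀=5 kN·m at a=8 m (b=L-a=4):
  M_2 = R_Ax - M_A - M₀  [x>a] with R_A=5/9, M_A=5/3 = (5/9)·(48/5) - (5/3) - 5 = -4/3 kN·m
Load 3 — triangular load w₀=-2 kN/m (0→w₀ over full span):
  M_3 = 3w₀Lx/20 - w₀L²/30 - w₀x³/(6L) = 3·(-2)·12·(48/5)/20 - (-2)·12²/30 - (-2)·(48/5)³/(6·12) = -48/125 kN·m
Load 4 — applied couple M₀=5 kN·m at a=6 m (b=L-a=6):
  M_4 = R_Ax - M_A - M₀  [x>a] with R_A=5/8, M_A=5/4 = (5/8)·(48/5) - (5/4) - 5 = -1/4 kN·m
Superposition: M = Σ M_i = -4391/1500 kN·m ≈ -2.927333 kN·m

M(48/5) = -4391/1500 kN·m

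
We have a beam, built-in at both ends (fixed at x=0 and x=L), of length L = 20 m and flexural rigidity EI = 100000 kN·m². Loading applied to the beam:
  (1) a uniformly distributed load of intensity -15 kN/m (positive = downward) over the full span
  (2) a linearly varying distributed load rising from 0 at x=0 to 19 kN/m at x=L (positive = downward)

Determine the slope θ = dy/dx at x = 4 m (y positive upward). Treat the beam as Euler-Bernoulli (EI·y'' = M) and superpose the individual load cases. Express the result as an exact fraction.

θ(4) = 184/46875 rad

Load 1 — uniform load w=-15 kN/m over full span:
  θ_1 = -wx(L-x)(L-2x)/(12EI) = -(-15)·4·(20-4)·(20-2·4)/(12·100000) = 6/625 rad
Load 2 — triangular load w₀=19 kN/m (0→w₀ over full span):
  θ_2 = -w₀(2x(L-x)(L-2x)(x+2L)+x²(L-x)²)/(120LEI) = -19·(2·4·(20-4)·(20-2·4)·(4+2·20)+4²·(20-4)²)/(120·20·100000) = -266/46875 rad
Superposition: θ = Σ θ_i = 184/46875 rad ≈ 0.003925 rad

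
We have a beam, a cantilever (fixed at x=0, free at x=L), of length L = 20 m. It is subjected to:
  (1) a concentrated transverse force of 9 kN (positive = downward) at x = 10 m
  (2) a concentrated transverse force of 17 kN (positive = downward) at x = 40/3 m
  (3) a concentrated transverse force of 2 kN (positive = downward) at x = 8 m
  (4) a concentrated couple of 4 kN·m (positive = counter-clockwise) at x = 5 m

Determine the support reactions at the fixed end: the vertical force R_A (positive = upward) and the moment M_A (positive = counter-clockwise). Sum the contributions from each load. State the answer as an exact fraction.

Load 1 — point force P=9 kN at a=10 m (b=L-a=10):
  R_A = P = 9 kN
  M_A = Pa = 9·10 = 90 kN·m
Load 2 — point force P=17 kN at a=40/3 m (b=L-a=20/3):
  R_A = P = 17 kN
  M_A = Pa = 17·(40/3) = 680/3 kN·m
Load 3 — point force P=2 kN at a=8 m (b=L-a=12):
  R_A = P = 2 kN
  M_A = Pa = 2·8 = 16 kN·m
Load 4 — applied couple M₀=4 kN·m at a=5 m (b=L-a=15):
  R_A = 0 kN
  M_A = -M₀ = -4 kN·m
Superposition: R_A = 28 kN, M_A = 986/3 kN·m

R_A = 28 kN, M_A = 986/3 kN·m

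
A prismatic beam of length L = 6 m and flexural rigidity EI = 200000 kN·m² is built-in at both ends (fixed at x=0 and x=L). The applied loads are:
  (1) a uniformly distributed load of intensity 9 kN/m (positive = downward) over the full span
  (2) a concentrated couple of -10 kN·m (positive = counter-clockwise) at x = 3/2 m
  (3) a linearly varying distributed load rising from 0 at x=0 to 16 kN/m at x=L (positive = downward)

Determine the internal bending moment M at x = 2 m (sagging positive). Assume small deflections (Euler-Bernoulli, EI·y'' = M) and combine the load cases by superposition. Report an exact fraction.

M(2) = 6991/360 kN·m

Load 1 — uniform load w=9 kN/m over full span:
  M_1 = wLx/2 - wL²/12 - wx²/2 = 9·6·2/2 - 9·6²/12 - 9·2²/2 = 9 kN·m
Load 2 — applied couple M₀=-10 kN·m at a=3/2 m (b=L-a=9/2):
  M_2 = R_Ax - M_A - M₀  [x>a] with R_A=-15/8, M_A=15/8 = (-15/8)·2 - (15/8) - (-10) = 35/8 kN·m
Load 3 — triangular load w₀=16 kN/m (0→w₀ over full span):
  M_3 = 3w₀Lx/20 - w₀L²/30 - w₀x³/(6L) = 3·16·6·2/20 - 16·6²/30 - 16·2³/(6·6) = 272/45 kN·m
Superposition: M = Σ M_i = 6991/360 kN·m ≈ 19.419444 kN·m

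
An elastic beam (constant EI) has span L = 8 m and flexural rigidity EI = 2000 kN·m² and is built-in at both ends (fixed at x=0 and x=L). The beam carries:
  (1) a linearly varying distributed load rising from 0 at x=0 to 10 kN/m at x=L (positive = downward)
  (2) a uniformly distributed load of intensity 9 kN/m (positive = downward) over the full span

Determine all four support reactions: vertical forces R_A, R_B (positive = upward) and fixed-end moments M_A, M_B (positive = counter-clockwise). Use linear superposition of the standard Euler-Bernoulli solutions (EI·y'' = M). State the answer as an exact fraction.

Load 1 — triangular load w₀=10 kN/m (0→w₀ over full span):
  R_A = 3w₀L/20 = 3·10·8/20 = 12 kN
  M_A = w₀L²/30 = 10·8²/30 = 64/3 kN·m
  R_B = 7w₀L/20 = 7·10·8/20 = 28 kN
  M_B = -w₀L²/20 = -10·8²/20 = -32 kN·m
Load 2 — uniform load w=9 kN/m over full span:
  R_A = wL/2 = 9·8/2 = 36 kN
  M_A = wL²/12 = 9·8²/12 = 48 kN·m
  R_B = wL/2 = 9·8/2 = 36 kN
  M_B = -wL²/12 = -9·8²/12 = -48 kN·m
Superposition: R_A = 48 kN, M_A = 208/3 kN·m, R_B = 64 kN, M_B = -80 kN·m

R_A = 48 kN, M_A = 208/3 kN·m, R_B = 64 kN, M_B = -80 kN·m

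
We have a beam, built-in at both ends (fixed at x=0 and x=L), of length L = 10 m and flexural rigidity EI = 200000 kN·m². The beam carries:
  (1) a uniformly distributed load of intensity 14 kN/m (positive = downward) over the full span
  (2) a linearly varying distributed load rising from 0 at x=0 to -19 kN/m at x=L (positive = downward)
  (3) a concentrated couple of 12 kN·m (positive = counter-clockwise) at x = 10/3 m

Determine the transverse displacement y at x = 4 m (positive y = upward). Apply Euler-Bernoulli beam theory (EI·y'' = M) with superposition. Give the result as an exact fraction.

y(4) = -321/625000 m

Load 1 — uniform load w=14 kN/m over full span:
  y_1 = -wx²(L-x)²/(24EI) = -14·4²·(10-4)²/(24·200000) = -21/12500 m
Load 2 — triangular load w₀=-19 kN/m (0→w₀ over full span):
  y_2 = -w₀x²(L-x)²(x+2L)/(120LEI) = -(-19)·4²·(10-4)²·(4+2·10)/(120·10·200000) = 171/156250 m
Load 3 — applied couple M₀=12 kN·m at a=10/3 m (b=L-a=20/3):
  y_3 = (R_Ax³/6 - M_Ax²/2 - M₀(x-a)²/2)/EI  [x>a] with R_A=8/5, M_A=0 = ((8/5)·4³/6 - 0·4²/2 - 12·(4-(10/3))²/2)/200000 = 9/125000 m
Superposition: y = Σ y_i = -321/625000 m ≈ -0.000514 m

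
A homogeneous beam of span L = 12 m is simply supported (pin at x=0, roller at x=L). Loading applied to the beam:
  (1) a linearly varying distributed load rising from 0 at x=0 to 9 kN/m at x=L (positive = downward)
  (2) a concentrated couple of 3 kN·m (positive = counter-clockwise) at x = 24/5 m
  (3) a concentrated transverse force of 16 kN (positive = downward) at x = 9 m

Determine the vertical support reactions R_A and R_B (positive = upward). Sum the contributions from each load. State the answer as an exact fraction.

R_A = 89/4 kN, R_B = 191/4 kN

Load 1 — triangular load w₀=9 kN/m (0→w₀ over full span):
  R_A = w₀L/6 = 9·12/6 = 18 kN
  R_B = w₀L/3 = 9·12/3 = 36 kN
Load 2 — applied couple M₀=3 kN·m at a=24/5 m (b=L-a=36/5):
  R_A = M₀/L = 3/12 = 1/4 kN
  R_B = -M₀/L = -3/12 = -1/4 kN
Load 3 — point force P=16 kN at a=9 m (b=L-a=3):
  R_A = Pb/L = 16·3/12 = 4 kN
  R_B = Pa/L = 16·9/12 = 12 kN
Superposition: R_A = 89/4 kN, R_B = 191/4 kN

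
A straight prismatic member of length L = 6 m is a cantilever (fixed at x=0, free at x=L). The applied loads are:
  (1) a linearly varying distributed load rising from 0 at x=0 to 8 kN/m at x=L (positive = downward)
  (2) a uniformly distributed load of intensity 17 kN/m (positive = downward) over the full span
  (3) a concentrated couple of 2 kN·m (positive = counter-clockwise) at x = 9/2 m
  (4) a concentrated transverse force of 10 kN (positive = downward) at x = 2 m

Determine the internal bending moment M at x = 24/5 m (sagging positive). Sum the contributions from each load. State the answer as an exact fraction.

M(24/5) = -2202/125 kN·m

Load 1 — triangular load w₀=8 kN/m (0→w₀ over full span):
  M_1 = w₀Lx/2 - w₀L²/3 - w₀x³/(6L) = 8·6·(24/5)/2 - 8·6²/3 - 8·(24/5)³/(6·6) = -672/125 kN·m
Load 2 — uniform load w=17 kN/m over full span:
  M_2 = -w(L-x)²/2 = -17·(6-(24/5))²/2 = -306/25 kN·m
Load 3 — applied couple M₀=2 kN·m at a=9/2 m (b=L-a=3/2):
  M_3 = 0  [x>a] = 0 kN·m
Load 4 — point force P=10 kN at a=2 m (b=L-a=4):
  M_4 = 0  [x>a] = 0 kN·m
Superposition: M = Σ M_i = -2202/125 kN·m ≈ -17.616000 kN·m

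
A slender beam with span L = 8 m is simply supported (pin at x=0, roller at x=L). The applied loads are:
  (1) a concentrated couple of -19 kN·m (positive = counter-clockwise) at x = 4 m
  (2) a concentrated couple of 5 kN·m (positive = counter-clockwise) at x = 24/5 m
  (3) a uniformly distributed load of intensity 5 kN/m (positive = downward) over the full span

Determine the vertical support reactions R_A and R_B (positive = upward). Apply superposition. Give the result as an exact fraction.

Load 1 — applied couple M₀=-19 kN·m at a=4 m (b=L-a=4):
  R_A = M₀/L = (-19)/8 = -19/8 kN
  R_B = -M₀/L = -(-19)/8 = 19/8 kN
Load 2 — applied couple M₀=5 kN·m at a=24/5 m (b=L-a=16/5):
  R_A = M₀/L = 5/8 kN
  R_B = -M₀/L = -5/8 kN
Load 3 — uniform load w=5 kN/m over full span:
  R_A = wL/2 = 5·8/2 = 20 kN
  R_B = wL/2 = 5·8/2 = 20 kN
Superposition: R_A = 73/4 kN, R_B = 87/4 kN

R_A = 73/4 kN, R_B = 87/4 kN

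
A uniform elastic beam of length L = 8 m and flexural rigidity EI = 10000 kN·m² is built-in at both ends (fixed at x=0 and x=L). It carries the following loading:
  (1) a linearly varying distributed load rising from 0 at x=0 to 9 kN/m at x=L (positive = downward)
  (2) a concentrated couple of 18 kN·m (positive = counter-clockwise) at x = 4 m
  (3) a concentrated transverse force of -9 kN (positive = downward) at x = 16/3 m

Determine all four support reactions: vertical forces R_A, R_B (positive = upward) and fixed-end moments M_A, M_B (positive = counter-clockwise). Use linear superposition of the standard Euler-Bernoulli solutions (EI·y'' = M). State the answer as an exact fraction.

Load 1 — triangular load w₀=9 kN/m (0→w₀ over full span):
  R_A = 3w₀L/20 = 3·9·8/20 = 54/5 kN
  M_A = w₀L²/30 = 9·8²/30 = 96/5 kN·m
  R_B = 7w₀L/20 = 7·9·8/20 = 126/5 kN
  M_B = -w₀L²/20 = -9·8²/20 = -144/5 kN·m
Load 2 — applied couple M₀=18 kN·m at a=4 m (b=L-a=4):
  R_A = 6M₀ab/L³ = 6·18·4·4/8³ = 27/8 kN
  M_A = M₀b(2a-b)/L² = 18·4·(2·4-4)/8² = 9/2 kN·m
  R_B = -6M₀ab/L³ = -6·18·4·4/8³ = -27/8 kN
  M_B = M₀a(2b-a)/L² = 18·4·(2·4-4)/8² = 9/2 kN·m
Load 3 — point force P=-9 kN at a=16/3 m (b=L-a=8/3):
  R_A = Pb²(3a+b)/L³ = (-9)·(8/3)²·(3·(16/3)+(8/3))/8³ = -7/3 kN
  M_A = Pab²/L² = (-9)·(16/3)·(8/3)²/8² = -16/3 kN·m
  R_B = Pa²(a+3b)/L³ = (-9)·(16/3)²·((16/3)+3·(8/3))/8³ = -20/3 kN
  M_B = -Pa²b/L² = -(-9)·(16/3)²·(8/3)/8² = 32/3 kN·m
Superposition: R_A = 1421/120 kN, M_A = 551/30 kN·m, R_B = 1819/120 kN, M_B = -409/30 kN·m

R_A = 1421/120 kN, M_A = 551/30 kN·m, R_B = 1819/120 kN, M_B = -409/30 kN·m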